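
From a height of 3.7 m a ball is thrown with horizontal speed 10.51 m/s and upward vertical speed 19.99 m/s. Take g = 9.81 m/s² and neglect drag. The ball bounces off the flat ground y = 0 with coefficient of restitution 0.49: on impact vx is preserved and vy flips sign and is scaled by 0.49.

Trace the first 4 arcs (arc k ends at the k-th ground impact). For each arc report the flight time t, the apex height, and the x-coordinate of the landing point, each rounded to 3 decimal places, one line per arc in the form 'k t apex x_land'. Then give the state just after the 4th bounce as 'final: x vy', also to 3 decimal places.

1 4.253 24.067 44.697
2 2.171 5.778 67.512
3 1.064 1.387 78.691
4 0.521 0.333 84.169
final: 84.169 1.253

Arc 1: start y=3.700, vy=19.990 → t=4.253, apex=24.067, x_land=44.697, impact vy=-21.730
  bounce: vy ← 0.49·21.730 = 10.648
Arc 2: start y=0.000, vy=10.648 → t=2.171, apex=5.778, x_land=67.512, impact vy=-10.648
  bounce: vy ← 0.49·10.648 = 5.217
Arc 3: start y=0.000, vy=5.217 → t=1.064, apex=1.387, x_land=78.691, impact vy=-5.217
  bounce: vy ← 0.49·5.217 = 2.557
Arc 4: start y=0.000, vy=2.557 → t=0.521, apex=0.333, x_land=84.169, impact vy=-2.557
  bounce: vy ← 0.49·2.557 = 1.253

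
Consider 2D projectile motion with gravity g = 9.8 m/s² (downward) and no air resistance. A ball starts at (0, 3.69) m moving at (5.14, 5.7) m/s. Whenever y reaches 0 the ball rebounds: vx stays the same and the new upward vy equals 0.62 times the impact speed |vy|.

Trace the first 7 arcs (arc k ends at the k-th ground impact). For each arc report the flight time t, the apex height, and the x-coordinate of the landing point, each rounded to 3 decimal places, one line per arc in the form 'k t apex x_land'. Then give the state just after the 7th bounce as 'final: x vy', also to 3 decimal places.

Arc 1: start y=3.690, vy=5.700 → t=1.626, apex=5.348, x_land=8.359, impact vy=-10.238
  bounce: vy ← 0.62·10.238 = 6.347
Arc 2: start y=0.000, vy=6.347 → t=1.295, apex=2.056, x_land=15.018, impact vy=-6.347
  bounce: vy ← 0.62·6.347 = 3.935
Arc 3: start y=0.000, vy=3.935 → t=0.803, apex=0.790, x_land=19.146, impact vy=-3.935
  bounce: vy ← 0.62·3.935 = 2.440
Arc 4: start y=0.000, vy=2.440 → t=0.498, apex=0.304, x_land=21.705, impact vy=-2.440
  bounce: vy ← 0.62·2.440 = 1.513
Arc 5: start y=0.000, vy=1.513 → t=0.309, apex=0.117, x_land=23.292, impact vy=-1.513
  bounce: vy ← 0.62·1.513 = 0.938
Arc 6: start y=0.000, vy=0.938 → t=0.191, apex=0.045, x_land=24.276, impact vy=-0.938
  bounce: vy ← 0.62·0.938 = 0.582
Arc 7: start y=0.000, vy=0.582 → t=0.119, apex=0.017, x_land=24.886, impact vy=-0.582
  bounce: vy ← 0.62·0.582 = 0.361

1 1.626 5.348 8.359
2 1.295 2.056 15.018
3 0.803 0.790 19.146
4 0.498 0.304 21.705
5 0.309 0.117 23.292
6 0.191 0.045 24.276
7 0.119 0.017 24.886
final: 24.886 0.361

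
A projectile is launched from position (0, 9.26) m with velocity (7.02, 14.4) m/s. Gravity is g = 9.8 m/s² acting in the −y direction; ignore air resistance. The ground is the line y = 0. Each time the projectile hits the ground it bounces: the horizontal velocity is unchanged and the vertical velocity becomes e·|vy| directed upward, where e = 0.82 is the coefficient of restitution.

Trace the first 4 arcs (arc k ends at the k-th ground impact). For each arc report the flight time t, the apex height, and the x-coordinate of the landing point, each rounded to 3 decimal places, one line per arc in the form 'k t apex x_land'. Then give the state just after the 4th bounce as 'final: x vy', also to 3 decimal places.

1 3.482 19.840 24.441
2 3.300 13.340 47.607
3 2.706 8.970 66.603
4 2.219 6.031 82.179
final: 82.179 8.916

Arc 1: start y=9.260, vy=14.400 → t=3.482, apex=19.840, x_land=24.441, impact vy=-19.719
  bounce: vy ← 0.82·19.719 = 16.170
Arc 2: start y=0.000, vy=16.170 → t=3.300, apex=13.340, x_land=47.607, impact vy=-16.170
  bounce: vy ← 0.82·16.170 = 13.259
Arc 3: start y=0.000, vy=13.259 → t=2.706, apex=8.970, x_land=66.603, impact vy=-13.259
  bounce: vy ← 0.82·13.259 = 10.873
Arc 4: start y=0.000, vy=10.873 → t=2.219, apex=6.031, x_land=82.179, impact vy=-10.873
  bounce: vy ← 0.82·10.873 = 8.916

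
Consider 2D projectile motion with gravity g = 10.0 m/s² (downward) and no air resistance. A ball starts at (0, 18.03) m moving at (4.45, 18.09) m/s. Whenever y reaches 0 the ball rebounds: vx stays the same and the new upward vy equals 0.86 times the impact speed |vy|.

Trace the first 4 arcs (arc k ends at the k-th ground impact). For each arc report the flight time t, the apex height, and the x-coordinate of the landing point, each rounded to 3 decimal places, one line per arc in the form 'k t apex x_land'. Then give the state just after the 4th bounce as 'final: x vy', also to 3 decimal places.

1 4.432 34.392 19.721
2 4.511 25.437 39.795
3 3.879 18.813 57.059
4 3.336 13.914 71.905
final: 71.905 14.346

Arc 1: start y=18.030, vy=18.090 → t=4.432, apex=34.392, x_land=19.721, impact vy=-26.227
  bounce: vy ← 0.86·26.227 = 22.555
Arc 2: start y=0.000, vy=22.555 → t=4.511, apex=25.437, x_land=39.795, impact vy=-22.555
  bounce: vy ← 0.86·22.555 = 19.397
Arc 3: start y=0.000, vy=19.397 → t=3.879, apex=18.813, x_land=57.059, impact vy=-19.397
  bounce: vy ← 0.86·19.397 = 16.682
Arc 4: start y=0.000, vy=16.682 → t=3.336, apex=13.914, x_land=71.905, impact vy=-16.682
  bounce: vy ← 0.86·16.682 = 14.346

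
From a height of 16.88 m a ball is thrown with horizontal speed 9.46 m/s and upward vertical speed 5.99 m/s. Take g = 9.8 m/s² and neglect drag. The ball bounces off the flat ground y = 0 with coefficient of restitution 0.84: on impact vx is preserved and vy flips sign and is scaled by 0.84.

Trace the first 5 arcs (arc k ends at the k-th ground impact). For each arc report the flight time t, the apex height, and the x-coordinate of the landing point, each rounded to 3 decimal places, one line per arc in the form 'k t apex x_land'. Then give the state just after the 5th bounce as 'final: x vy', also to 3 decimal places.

Arc 1: start y=16.880, vy=5.990 → t=2.565, apex=18.711, x_land=24.268, impact vy=-19.150
  bounce: vy ← 0.84·19.150 = 16.086
Arc 2: start y=0.000, vy=16.086 → t=3.283, apex=13.202, x_land=55.324, impact vy=-16.086
  bounce: vy ← 0.84·16.086 = 13.512
Arc 3: start y=0.000, vy=13.512 → t=2.758, apex=9.315, x_land=81.411, impact vy=-13.512
  bounce: vy ← 0.84·13.512 = 11.350
Arc 4: start y=0.000, vy=11.350 → t=2.316, apex=6.573, x_land=103.324, impact vy=-11.350
  bounce: vy ← 0.84·11.350 = 9.534
Arc 5: start y=0.000, vy=9.534 → t=1.946, apex=4.638, x_land=121.731, impact vy=-9.534
  bounce: vy ← 0.84·9.534 = 8.009

1 2.565 18.711 24.268
2 3.283 13.202 55.324
3 2.758 9.315 81.411
4 2.316 6.573 103.324
5 1.946 4.638 121.731
final: 121.731 8.009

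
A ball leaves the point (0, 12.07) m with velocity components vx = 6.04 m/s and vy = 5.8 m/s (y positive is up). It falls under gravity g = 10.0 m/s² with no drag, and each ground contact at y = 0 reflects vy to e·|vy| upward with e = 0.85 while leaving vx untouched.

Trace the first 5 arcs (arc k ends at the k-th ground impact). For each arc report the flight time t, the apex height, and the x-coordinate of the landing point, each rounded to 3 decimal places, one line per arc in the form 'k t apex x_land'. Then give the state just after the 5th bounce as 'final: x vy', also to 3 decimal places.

1 2.238 13.752 13.520
2 2.819 9.936 30.549
3 2.396 7.179 45.023
4 2.037 5.187 57.327
5 1.731 3.747 67.785
final: 67.785 7.359

Arc 1: start y=12.070, vy=5.800 → t=2.238, apex=13.752, x_land=13.520, impact vy=-16.584
  bounce: vy ← 0.85·16.584 = 14.097
Arc 2: start y=0.000, vy=14.097 → t=2.819, apex=9.936, x_land=30.549, impact vy=-14.097
  bounce: vy ← 0.85·14.097 = 11.982
Arc 3: start y=0.000, vy=11.982 → t=2.396, apex=7.179, x_land=45.023, impact vy=-11.982
  bounce: vy ← 0.85·11.982 = 10.185
Arc 4: start y=0.000, vy=10.185 → t=2.037, apex=5.187, x_land=57.327, impact vy=-10.185
  bounce: vy ← 0.85·10.185 = 8.657
Arc 5: start y=0.000, vy=8.657 → t=1.731, apex=3.747, x_land=67.785, impact vy=-8.657
  bounce: vy ← 0.85·8.657 = 7.359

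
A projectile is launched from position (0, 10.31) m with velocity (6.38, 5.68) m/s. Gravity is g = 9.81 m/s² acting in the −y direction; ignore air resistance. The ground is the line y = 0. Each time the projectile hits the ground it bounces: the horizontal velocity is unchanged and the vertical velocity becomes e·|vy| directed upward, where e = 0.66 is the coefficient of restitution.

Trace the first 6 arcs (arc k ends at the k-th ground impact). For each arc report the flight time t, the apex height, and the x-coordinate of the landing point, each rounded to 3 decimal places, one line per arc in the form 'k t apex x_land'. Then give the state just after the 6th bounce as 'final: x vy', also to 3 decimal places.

Arc 1: start y=10.310, vy=5.680 → t=2.140, apex=11.954, x_land=13.654, impact vy=-15.315
  bounce: vy ← 0.66·15.315 = 10.108
Arc 2: start y=0.000, vy=10.108 → t=2.061, apex=5.207, x_land=26.801, impact vy=-10.108
  bounce: vy ← 0.66·10.108 = 6.671
Arc 3: start y=0.000, vy=6.671 → t=1.360, apex=2.268, x_land=35.479, impact vy=-6.671
  bounce: vy ← 0.66·6.671 = 4.403
Arc 4: start y=0.000, vy=4.403 → t=0.898, apex=0.988, x_land=41.206, impact vy=-4.403
  bounce: vy ← 0.66·4.403 = 2.906
Arc 5: start y=0.000, vy=2.906 → t=0.592, apex=0.430, x_land=44.986, impact vy=-2.906
  bounce: vy ← 0.66·2.906 = 1.918
Arc 6: start y=0.000, vy=1.918 → t=0.391, apex=0.187, x_land=47.480, impact vy=-1.918
  bounce: vy ← 0.66·1.918 = 1.266

1 2.140 11.954 13.654
2 2.061 5.207 26.801
3 1.360 2.268 35.479
4 0.898 0.988 41.206
5 0.592 0.430 44.986
6 0.391 0.187 47.480
final: 47.480 1.266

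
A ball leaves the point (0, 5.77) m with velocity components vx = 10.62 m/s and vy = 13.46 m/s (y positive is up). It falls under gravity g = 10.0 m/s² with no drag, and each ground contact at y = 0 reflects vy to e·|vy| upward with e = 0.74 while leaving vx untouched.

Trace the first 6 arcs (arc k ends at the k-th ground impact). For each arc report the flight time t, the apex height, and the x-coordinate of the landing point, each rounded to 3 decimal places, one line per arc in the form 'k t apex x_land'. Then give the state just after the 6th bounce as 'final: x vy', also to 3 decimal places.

Arc 1: start y=5.770, vy=13.460 → t=3.068, apex=14.829, x_land=32.583, impact vy=-17.221
  bounce: vy ← 0.74·17.221 = 12.744
Arc 2: start y=0.000, vy=12.744 → t=2.549, apex=8.120, x_land=59.651, impact vy=-12.744
  bounce: vy ← 0.74·12.744 = 9.430
Arc 3: start y=0.000, vy=9.430 → t=1.886, apex=4.447, x_land=79.681, impact vy=-9.430
  bounce: vy ← 0.74·9.430 = 6.978
Arc 4: start y=0.000, vy=6.978 → t=1.396, apex=2.435, x_land=94.504, impact vy=-6.978
  bounce: vy ← 0.74·6.978 = 5.164
Arc 5: start y=0.000, vy=5.164 → t=1.033, apex=1.333, x_land=105.472, impact vy=-5.164
  bounce: vy ← 0.74·5.164 = 3.821
Arc 6: start y=0.000, vy=3.821 → t=0.764, apex=0.730, x_land=113.589, impact vy=-3.821
  bounce: vy ← 0.74·3.821 = 2.828

1 3.068 14.829 32.583
2 2.549 8.120 59.651
3 1.886 4.447 79.681
4 1.396 2.435 94.504
5 1.033 1.333 105.472
6 0.764 0.730 113.589
final: 113.589 2.828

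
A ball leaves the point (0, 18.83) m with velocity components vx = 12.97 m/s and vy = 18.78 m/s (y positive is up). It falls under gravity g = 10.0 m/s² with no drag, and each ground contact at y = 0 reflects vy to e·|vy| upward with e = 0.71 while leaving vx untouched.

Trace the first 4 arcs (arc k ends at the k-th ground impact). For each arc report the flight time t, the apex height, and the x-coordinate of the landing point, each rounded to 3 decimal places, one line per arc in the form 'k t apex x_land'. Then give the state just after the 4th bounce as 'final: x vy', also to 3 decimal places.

Arc 1: start y=18.830, vy=18.780 → t=4.579, apex=36.464, x_land=59.384, impact vy=-27.005
  bounce: vy ← 0.71·27.005 = 19.174
Arc 2: start y=0.000, vy=19.174 → t=3.835, apex=18.382, x_land=109.120, impact vy=-19.174
  bounce: vy ← 0.71·19.174 = 13.613
Arc 3: start y=0.000, vy=13.613 → t=2.723, apex=9.266, x_land=144.434, impact vy=-13.613
  bounce: vy ← 0.71·13.613 = 9.666
Arc 4: start y=0.000, vy=9.666 → t=1.933, apex=4.671, x_land=169.506, impact vy=-9.666
  bounce: vy ← 0.71·9.666 = 6.863

1 4.579 36.464 59.384
2 3.835 18.382 109.120
3 2.723 9.266 144.434
4 1.933 4.671 169.506
final: 169.506 6.863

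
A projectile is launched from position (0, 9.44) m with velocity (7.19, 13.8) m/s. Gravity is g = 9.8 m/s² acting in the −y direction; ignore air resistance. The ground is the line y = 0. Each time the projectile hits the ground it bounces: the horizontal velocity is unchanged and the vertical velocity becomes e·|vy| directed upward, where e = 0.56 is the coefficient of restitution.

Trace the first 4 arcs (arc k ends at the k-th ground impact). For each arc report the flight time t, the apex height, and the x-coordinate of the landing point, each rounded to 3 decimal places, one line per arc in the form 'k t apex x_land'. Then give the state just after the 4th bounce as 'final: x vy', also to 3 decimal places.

Arc 1: start y=9.440, vy=13.800 → t=3.385, apex=19.156, x_land=24.341, impact vy=-19.377
  bounce: vy ← 0.56·19.377 = 10.851
Arc 2: start y=0.000, vy=10.851 → t=2.215, apex=6.007, x_land=40.263, impact vy=-10.851
  bounce: vy ← 0.56·10.851 = 6.077
Arc 3: start y=0.000, vy=6.077 → t=1.240, apex=1.884, x_land=49.180, impact vy=-6.077
  bounce: vy ← 0.56·6.077 = 3.403
Arc 4: start y=0.000, vy=3.403 → t=0.694, apex=0.591, x_land=54.173, impact vy=-3.403
  bounce: vy ← 0.56·3.403 = 1.906

1 3.385 19.156 24.341
2 2.215 6.007 40.263
3 1.240 1.884 49.180
4 0.694 0.591 54.173
final: 54.173 1.906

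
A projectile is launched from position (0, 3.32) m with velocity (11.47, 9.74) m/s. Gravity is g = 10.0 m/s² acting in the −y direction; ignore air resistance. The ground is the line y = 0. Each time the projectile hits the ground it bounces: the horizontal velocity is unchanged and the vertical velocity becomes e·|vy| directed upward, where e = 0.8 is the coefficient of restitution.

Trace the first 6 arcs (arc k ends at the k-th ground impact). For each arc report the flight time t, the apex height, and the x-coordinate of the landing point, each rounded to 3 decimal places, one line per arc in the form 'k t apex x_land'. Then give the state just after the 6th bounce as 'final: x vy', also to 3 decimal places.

1 2.244 8.063 25.738
2 2.032 5.161 49.043
3 1.625 3.303 67.687
4 1.300 2.114 82.603
5 1.040 1.353 94.535
6 0.832 0.866 104.081
final: 104.081 3.329

Arc 1: start y=3.320, vy=9.740 → t=2.244, apex=8.063, x_land=25.738, impact vy=-12.699
  bounce: vy ← 0.8·12.699 = 10.159
Arc 2: start y=0.000, vy=10.159 → t=2.032, apex=5.161, x_land=49.043, impact vy=-10.159
  bounce: vy ← 0.8·10.159 = 8.127
Arc 3: start y=0.000, vy=8.127 → t=1.625, apex=3.303, x_land=67.687, impact vy=-8.127
  bounce: vy ← 0.8·8.127 = 6.502
Arc 4: start y=0.000, vy=6.502 → t=1.300, apex=2.114, x_land=82.603, impact vy=-6.502
  bounce: vy ← 0.8·6.502 = 5.202
Arc 5: start y=0.000, vy=5.202 → t=1.040, apex=1.353, x_land=94.535, impact vy=-5.202
  bounce: vy ← 0.8·5.202 = 4.161
Arc 6: start y=0.000, vy=4.161 → t=0.832, apex=0.866, x_land=104.081, impact vy=-4.161
  bounce: vy ← 0.8·4.161 = 3.329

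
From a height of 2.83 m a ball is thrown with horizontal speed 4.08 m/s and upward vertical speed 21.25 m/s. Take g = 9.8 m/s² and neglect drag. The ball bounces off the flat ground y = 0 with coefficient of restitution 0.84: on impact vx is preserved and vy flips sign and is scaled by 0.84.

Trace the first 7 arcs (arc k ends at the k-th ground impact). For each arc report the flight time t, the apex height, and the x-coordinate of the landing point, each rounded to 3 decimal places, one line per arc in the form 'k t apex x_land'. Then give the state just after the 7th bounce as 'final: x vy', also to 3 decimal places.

Arc 1: start y=2.830, vy=21.250 → t=4.466, apex=25.869, x_land=18.222, impact vy=-22.517
  bounce: vy ← 0.84·22.517 = 18.915
Arc 2: start y=0.000, vy=18.915 → t=3.860, apex=18.253, x_land=33.971, impact vy=-18.915
  bounce: vy ← 0.84·18.915 = 15.888
Arc 3: start y=0.000, vy=15.888 → t=3.242, apex=12.879, x_land=47.200, impact vy=-15.888
  bounce: vy ← 0.84·15.888 = 13.346
Arc 4: start y=0.000, vy=13.346 → t=2.724, apex=9.088, x_land=58.313, impact vy=-13.346
  bounce: vy ← 0.84·13.346 = 11.211
Arc 5: start y=0.000, vy=11.211 → t=2.288, apex=6.412, x_land=67.647, impact vy=-11.211
  bounce: vy ← 0.84·11.211 = 9.417
Arc 6: start y=0.000, vy=9.417 → t=1.922, apex=4.525, x_land=75.489, impact vy=-9.417
  bounce: vy ← 0.84·9.417 = 7.910
Arc 7: start y=0.000, vy=7.910 → t=1.614, apex=3.192, x_land=82.075, impact vy=-7.910
  bounce: vy ← 0.84·7.910 = 6.645

1 4.466 25.869 18.222
2 3.860 18.253 33.971
3 3.242 12.879 47.200
4 2.724 9.088 58.313
5 2.288 6.412 67.647
6 1.922 4.525 75.489
7 1.614 3.192 82.075
final: 82.075 6.645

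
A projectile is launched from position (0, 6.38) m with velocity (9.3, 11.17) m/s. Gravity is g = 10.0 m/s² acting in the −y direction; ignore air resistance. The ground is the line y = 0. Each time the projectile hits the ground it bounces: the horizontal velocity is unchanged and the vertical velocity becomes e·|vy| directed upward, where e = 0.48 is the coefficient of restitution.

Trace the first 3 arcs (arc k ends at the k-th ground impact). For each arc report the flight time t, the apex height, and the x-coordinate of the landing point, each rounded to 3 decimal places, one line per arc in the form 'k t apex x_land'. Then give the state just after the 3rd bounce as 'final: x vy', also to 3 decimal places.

1 2.706 12.618 25.162
2 1.525 2.907 39.345
3 0.732 0.670 46.153
final: 46.153 1.757

Arc 1: start y=6.380, vy=11.170 → t=2.706, apex=12.618, x_land=25.162, impact vy=-15.886
  bounce: vy ← 0.48·15.886 = 7.625
Arc 2: start y=0.000, vy=7.625 → t=1.525, apex=2.907, x_land=39.345, impact vy=-7.625
  bounce: vy ← 0.48·7.625 = 3.660
Arc 3: start y=0.000, vy=3.660 → t=0.732, apex=0.670, x_land=46.153, impact vy=-3.660
  bounce: vy ← 0.48·3.660 = 1.757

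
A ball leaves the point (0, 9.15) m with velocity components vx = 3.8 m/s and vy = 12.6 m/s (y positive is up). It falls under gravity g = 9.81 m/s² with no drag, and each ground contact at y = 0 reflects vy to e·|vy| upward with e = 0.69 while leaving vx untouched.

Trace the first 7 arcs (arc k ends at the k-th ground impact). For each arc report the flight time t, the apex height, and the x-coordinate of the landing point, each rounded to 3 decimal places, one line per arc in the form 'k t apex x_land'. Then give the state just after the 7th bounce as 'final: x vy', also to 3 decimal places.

1 3.159 17.242 12.005
2 2.587 8.209 21.837
3 1.785 3.908 28.621
4 1.232 1.861 33.302
5 0.850 0.886 36.532
6 0.586 0.422 38.760
7 0.405 0.201 40.298
final: 40.298 1.370

Arc 1: start y=9.150, vy=12.600 → t=3.159, apex=17.242, x_land=12.005, impact vy=-18.392
  bounce: vy ← 0.69·18.392 = 12.691
Arc 2: start y=0.000, vy=12.691 → t=2.587, apex=8.209, x_land=21.837, impact vy=-12.691
  bounce: vy ← 0.69·12.691 = 8.757
Arc 3: start y=0.000, vy=8.757 → t=1.785, apex=3.908, x_land=28.621, impact vy=-8.757
  bounce: vy ← 0.69·8.757 = 6.042
Arc 4: start y=0.000, vy=6.042 → t=1.232, apex=1.861, x_land=33.302, impact vy=-6.042
  bounce: vy ← 0.69·6.042 = 4.169
Arc 5: start y=0.000, vy=4.169 → t=0.850, apex=0.886, x_land=36.532, impact vy=-4.169
  bounce: vy ← 0.69·4.169 = 2.877
Arc 6: start y=0.000, vy=2.877 → t=0.586, apex=0.422, x_land=38.760, impact vy=-2.877
  bounce: vy ← 0.69·2.877 = 1.985
Arc 7: start y=0.000, vy=1.985 → t=0.405, apex=0.201, x_land=40.298, impact vy=-1.985
  bounce: vy ← 0.69·1.985 = 1.370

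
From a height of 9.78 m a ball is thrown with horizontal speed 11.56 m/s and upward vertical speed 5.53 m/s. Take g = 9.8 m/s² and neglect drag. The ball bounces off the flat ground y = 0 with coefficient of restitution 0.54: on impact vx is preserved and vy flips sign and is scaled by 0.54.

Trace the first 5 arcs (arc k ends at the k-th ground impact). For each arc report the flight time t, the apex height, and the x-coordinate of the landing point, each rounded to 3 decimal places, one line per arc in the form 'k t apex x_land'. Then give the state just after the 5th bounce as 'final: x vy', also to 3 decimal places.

1 2.086 11.340 24.109
2 1.643 3.307 43.102
3 0.887 0.964 53.359
4 0.479 0.281 58.897
5 0.259 0.082 61.888
final: 61.888 0.685

Arc 1: start y=9.780, vy=5.530 → t=2.086, apex=11.340, x_land=24.109, impact vy=-14.909
  bounce: vy ← 0.54·14.909 = 8.051
Arc 2: start y=0.000, vy=8.051 → t=1.643, apex=3.307, x_land=43.102, impact vy=-8.051
  bounce: vy ← 0.54·8.051 = 4.347
Arc 3: start y=0.000, vy=4.347 → t=0.887, apex=0.964, x_land=53.359, impact vy=-4.347
  bounce: vy ← 0.54·4.347 = 2.348
Arc 4: start y=0.000, vy=2.348 → t=0.479, apex=0.281, x_land=58.897, impact vy=-2.348
  bounce: vy ← 0.54·2.348 = 1.268
Arc 5: start y=0.000, vy=1.268 → t=0.259, apex=0.082, x_land=61.888, impact vy=-1.268
  bounce: vy ← 0.54·1.268 = 0.685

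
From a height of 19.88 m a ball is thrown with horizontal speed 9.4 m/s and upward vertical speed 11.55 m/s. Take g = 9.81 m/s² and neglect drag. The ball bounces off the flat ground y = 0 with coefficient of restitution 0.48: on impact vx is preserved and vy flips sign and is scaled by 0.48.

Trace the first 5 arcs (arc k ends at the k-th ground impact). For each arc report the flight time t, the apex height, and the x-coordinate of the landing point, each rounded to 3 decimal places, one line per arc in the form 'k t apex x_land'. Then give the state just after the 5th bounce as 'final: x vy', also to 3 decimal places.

1 3.510 26.679 32.990
2 2.239 6.147 54.036
3 1.075 1.416 64.138
4 0.516 0.326 68.987
5 0.248 0.075 71.314
final: 71.314 0.583

Arc 1: start y=19.880, vy=11.550 → t=3.510, apex=26.679, x_land=32.990, impact vy=-22.879
  bounce: vy ← 0.48·22.879 = 10.982
Arc 2: start y=0.000, vy=10.982 → t=2.239, apex=6.147, x_land=54.036, impact vy=-10.982
  bounce: vy ← 0.48·10.982 = 5.271
Arc 3: start y=0.000, vy=5.271 → t=1.075, apex=1.416, x_land=64.138, impact vy=-5.271
  bounce: vy ← 0.48·5.271 = 2.530
Arc 4: start y=0.000, vy=2.530 → t=0.516, apex=0.326, x_land=68.987, impact vy=-2.530
  bounce: vy ← 0.48·2.530 = 1.215
Arc 5: start y=0.000, vy=1.215 → t=0.248, apex=0.075, x_land=71.314, impact vy=-1.215
  bounce: vy ← 0.48·1.215 = 0.583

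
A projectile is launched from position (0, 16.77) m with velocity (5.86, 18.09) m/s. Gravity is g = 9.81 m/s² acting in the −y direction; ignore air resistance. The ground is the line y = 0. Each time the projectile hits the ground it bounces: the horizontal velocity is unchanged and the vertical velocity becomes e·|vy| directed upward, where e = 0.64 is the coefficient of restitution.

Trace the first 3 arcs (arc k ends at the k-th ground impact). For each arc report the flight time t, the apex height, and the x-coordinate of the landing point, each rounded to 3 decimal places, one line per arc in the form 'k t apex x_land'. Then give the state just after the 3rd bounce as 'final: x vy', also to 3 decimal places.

Arc 1: start y=16.770, vy=18.090 → t=4.455, apex=33.449, x_land=26.109, impact vy=-25.618
  bounce: vy ← 0.64·25.618 = 16.395
Arc 2: start y=0.000, vy=16.395 → t=3.343, apex=13.701, x_land=45.697, impact vy=-16.395
  bounce: vy ← 0.64·16.395 = 10.493
Arc 3: start y=0.000, vy=10.493 → t=2.139, apex=5.612, x_land=58.233, impact vy=-10.493
  bounce: vy ← 0.64·10.493 = 6.716

1 4.455 33.449 26.109
2 3.343 13.701 45.697
3 2.139 5.612 58.233
final: 58.233 6.716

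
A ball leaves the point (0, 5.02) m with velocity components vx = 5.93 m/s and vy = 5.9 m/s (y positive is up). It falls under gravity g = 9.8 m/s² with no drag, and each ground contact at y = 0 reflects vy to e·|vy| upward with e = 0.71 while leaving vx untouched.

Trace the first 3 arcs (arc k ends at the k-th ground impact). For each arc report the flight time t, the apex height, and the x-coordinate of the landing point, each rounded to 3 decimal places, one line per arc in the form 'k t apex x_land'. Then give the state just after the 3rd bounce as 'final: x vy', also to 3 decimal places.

Arc 1: start y=5.020, vy=5.900 → t=1.780, apex=6.796, x_land=10.554, impact vy=-11.541
  bounce: vy ← 0.71·11.541 = 8.194
Arc 2: start y=0.000, vy=8.194 → t=1.672, apex=3.426, x_land=20.471, impact vy=-8.194
  bounce: vy ← 0.71·8.194 = 5.818
Arc 3: start y=0.000, vy=5.818 → t=1.187, apex=1.727, x_land=27.512, impact vy=-5.818
  bounce: vy ← 0.71·5.818 = 4.131

1 1.780 6.796 10.554
2 1.672 3.426 20.471
3 1.187 1.727 27.512
final: 27.512 4.131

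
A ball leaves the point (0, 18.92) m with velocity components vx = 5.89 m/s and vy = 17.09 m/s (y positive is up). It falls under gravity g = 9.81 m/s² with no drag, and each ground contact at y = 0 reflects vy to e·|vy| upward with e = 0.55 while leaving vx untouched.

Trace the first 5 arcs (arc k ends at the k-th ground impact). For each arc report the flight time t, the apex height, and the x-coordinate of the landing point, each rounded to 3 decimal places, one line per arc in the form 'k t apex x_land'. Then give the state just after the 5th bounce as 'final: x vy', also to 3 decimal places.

Arc 1: start y=18.920, vy=17.090 → t=4.367, apex=33.806, x_land=25.724, impact vy=-25.754
  bounce: vy ← 0.55·25.754 = 14.165
Arc 2: start y=0.000, vy=14.165 → t=2.888, apex=10.226, x_land=42.733, impact vy=-14.165
  bounce: vy ← 0.55·14.165 = 7.791
Arc 3: start y=0.000, vy=7.791 → t=1.588, apex=3.093, x_land=52.088, impact vy=-7.791
  bounce: vy ← 0.55·7.791 = 4.285
Arc 4: start y=0.000, vy=4.285 → t=0.874, apex=0.936, x_land=57.234, impact vy=-4.285
  bounce: vy ← 0.55·4.285 = 2.357
Arc 5: start y=0.000, vy=2.357 → t=0.480, apex=0.283, x_land=60.064, impact vy=-2.357
  bounce: vy ← 0.55·2.357 = 1.296

1 4.367 33.806 25.724
2 2.888 10.226 42.733
3 1.588 3.093 52.088
4 0.874 0.936 57.234
5 0.480 0.283 60.064
final: 60.064 1.296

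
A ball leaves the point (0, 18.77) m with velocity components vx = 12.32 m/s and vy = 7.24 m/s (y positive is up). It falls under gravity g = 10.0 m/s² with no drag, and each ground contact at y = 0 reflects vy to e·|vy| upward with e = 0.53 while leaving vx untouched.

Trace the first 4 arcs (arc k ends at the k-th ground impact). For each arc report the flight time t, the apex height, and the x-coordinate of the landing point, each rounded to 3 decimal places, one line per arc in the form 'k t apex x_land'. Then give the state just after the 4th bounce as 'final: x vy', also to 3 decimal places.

Arc 1: start y=18.770, vy=7.240 → t=2.792, apex=21.391, x_land=34.402, impact vy=-20.684
  bounce: vy ← 0.53·20.684 = 10.962
Arc 2: start y=0.000, vy=10.962 → t=2.192, apex=6.009, x_land=61.413, impact vy=-10.962
  bounce: vy ← 0.53·10.962 = 5.810
Arc 3: start y=0.000, vy=5.810 → t=1.162, apex=1.688, x_land=75.729, impact vy=-5.810
  bounce: vy ← 0.53·5.810 = 3.079
Arc 4: start y=0.000, vy=3.079 → t=0.616, apex=0.474, x_land=83.317, impact vy=-3.079
  bounce: vy ← 0.53·3.079 = 1.632

1 2.792 21.391 34.402
2 2.192 6.009 61.413
3 1.162 1.688 75.729
4 0.616 0.474 83.317
final: 83.317 1.632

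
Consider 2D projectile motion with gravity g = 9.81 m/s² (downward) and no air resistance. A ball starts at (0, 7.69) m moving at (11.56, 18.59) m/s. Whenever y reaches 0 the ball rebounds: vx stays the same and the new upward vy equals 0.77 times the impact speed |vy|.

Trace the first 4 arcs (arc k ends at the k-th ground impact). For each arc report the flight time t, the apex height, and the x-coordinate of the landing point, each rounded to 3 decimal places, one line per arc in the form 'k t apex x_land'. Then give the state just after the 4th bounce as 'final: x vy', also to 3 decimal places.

1 4.166 25.304 48.163
2 3.498 15.003 88.597
3 2.693 8.895 119.732
4 2.074 5.274 143.706
final: 143.706 7.833

Arc 1: start y=7.690, vy=18.590 → t=4.166, apex=25.304, x_land=48.163, impact vy=-22.282
  bounce: vy ← 0.77·22.282 = 17.157
Arc 2: start y=0.000, vy=17.157 → t=3.498, apex=15.003, x_land=88.597, impact vy=-17.157
  bounce: vy ← 0.77·17.157 = 13.211
Arc 3: start y=0.000, vy=13.211 → t=2.693, apex=8.895, x_land=119.732, impact vy=-13.211
  bounce: vy ← 0.77·13.211 = 10.172
Arc 4: start y=0.000, vy=10.172 → t=2.074, apex=5.274, x_land=143.706, impact vy=-10.172
  bounce: vy ← 0.77·10.172 = 7.833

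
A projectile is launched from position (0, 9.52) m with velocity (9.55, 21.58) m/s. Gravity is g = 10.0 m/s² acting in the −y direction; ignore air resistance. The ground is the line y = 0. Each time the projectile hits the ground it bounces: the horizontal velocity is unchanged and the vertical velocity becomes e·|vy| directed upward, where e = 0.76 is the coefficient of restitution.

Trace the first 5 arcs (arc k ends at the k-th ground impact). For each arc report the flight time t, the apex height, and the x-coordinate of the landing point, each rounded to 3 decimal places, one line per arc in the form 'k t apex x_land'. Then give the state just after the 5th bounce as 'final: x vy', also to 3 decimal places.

Arc 1: start y=9.520, vy=21.580 → t=4.719, apex=32.805, x_land=45.071, impact vy=-25.614
  bounce: vy ← 0.76·25.614 = 19.467
Arc 2: start y=0.000, vy=19.467 → t=3.893, apex=18.948, x_land=82.252, impact vy=-19.467
  bounce: vy ← 0.76·19.467 = 14.795
Arc 3: start y=0.000, vy=14.795 → t=2.959, apex=10.944, x_land=110.511, impact vy=-14.795
  bounce: vy ← 0.76·14.795 = 11.244
Arc 4: start y=0.000, vy=11.244 → t=2.249, apex=6.321, x_land=131.987, impact vy=-11.244
  bounce: vy ← 0.76·11.244 = 8.546
Arc 5: start y=0.000, vy=8.546 → t=1.709, apex=3.651, x_land=148.309, impact vy=-8.546
  bounce: vy ← 0.76·8.546 = 6.495

1 4.719 32.805 45.071
2 3.893 18.948 82.252
3 2.959 10.944 110.511
4 2.249 6.321 131.987
5 1.709 3.651 148.309
final: 148.309 6.495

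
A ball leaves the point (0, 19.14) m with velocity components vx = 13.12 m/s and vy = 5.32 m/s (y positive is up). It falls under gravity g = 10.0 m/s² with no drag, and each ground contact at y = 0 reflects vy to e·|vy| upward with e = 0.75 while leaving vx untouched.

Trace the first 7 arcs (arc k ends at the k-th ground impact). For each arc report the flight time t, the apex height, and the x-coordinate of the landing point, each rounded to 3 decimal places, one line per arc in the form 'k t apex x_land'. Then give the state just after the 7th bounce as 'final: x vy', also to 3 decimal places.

1 2.560 20.555 33.582
2 3.041 11.562 73.484
3 2.281 6.504 103.411
4 1.711 3.658 125.856
5 1.283 2.058 142.690
6 0.962 1.158 155.315
7 0.722 0.651 164.784
final: 164.784 2.706

Arc 1: start y=19.140, vy=5.320 → t=2.560, apex=20.555, x_land=33.582, impact vy=-20.276
  bounce: vy ← 0.75·20.276 = 15.207
Arc 2: start y=0.000, vy=15.207 → t=3.041, apex=11.562, x_land=73.484, impact vy=-15.207
  bounce: vy ← 0.75·15.207 = 11.405
Arc 3: start y=0.000, vy=11.405 → t=2.281, apex=6.504, x_land=103.411, impact vy=-11.405
  bounce: vy ← 0.75·11.405 = 8.554
Arc 4: start y=0.000, vy=8.554 → t=1.711, apex=3.658, x_land=125.856, impact vy=-8.554
  bounce: vy ← 0.75·8.554 = 6.415
Arc 5: start y=0.000, vy=6.415 → t=1.283, apex=2.058, x_land=142.690, impact vy=-6.415
  bounce: vy ← 0.75·6.415 = 4.812
Arc 6: start y=0.000, vy=4.812 → t=0.962, apex=1.158, x_land=155.315, impact vy=-4.812
  bounce: vy ← 0.75·4.812 = 3.609
Arc 7: start y=0.000, vy=3.609 → t=0.722, apex=0.651, x_land=164.784, impact vy=-3.609
  bounce: vy ← 0.75·3.609 = 2.706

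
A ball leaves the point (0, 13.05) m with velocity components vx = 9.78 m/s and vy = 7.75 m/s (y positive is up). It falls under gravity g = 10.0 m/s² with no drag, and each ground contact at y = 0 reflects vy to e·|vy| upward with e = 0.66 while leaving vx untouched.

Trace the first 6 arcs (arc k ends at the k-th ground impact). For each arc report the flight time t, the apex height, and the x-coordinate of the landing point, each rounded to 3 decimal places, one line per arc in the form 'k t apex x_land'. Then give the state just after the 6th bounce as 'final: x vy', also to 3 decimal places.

Arc 1: start y=13.050, vy=7.750 → t=2.567, apex=16.053, x_land=25.104, impact vy=-17.918
  bounce: vy ← 0.66·17.918 = 11.826
Arc 2: start y=0.000, vy=11.826 → t=2.365, apex=6.993, x_land=48.235, impact vy=-11.826
  bounce: vy ← 0.66·11.826 = 7.805
Arc 3: start y=0.000, vy=7.805 → t=1.561, apex=3.046, x_land=63.502, impact vy=-7.805
  bounce: vy ← 0.66·7.805 = 5.151
Arc 4: start y=0.000, vy=5.151 → t=1.030, apex=1.327, x_land=73.578, impact vy=-5.151
  bounce: vy ← 0.66·5.151 = 3.400
Arc 5: start y=0.000, vy=3.400 → t=0.680, apex=0.578, x_land=80.229, impact vy=-3.400
  bounce: vy ← 0.66·3.400 = 2.244
Arc 6: start y=0.000, vy=2.244 → t=0.449, apex=0.252, x_land=84.618, impact vy=-2.244
  bounce: vy ← 0.66·2.244 = 1.481

1 2.567 16.053 25.104
2 2.365 6.993 48.235
3 1.561 3.046 63.502
4 1.030 1.327 73.578
5 0.680 0.578 80.229
6 0.449 0.252 84.618
final: 84.618 1.481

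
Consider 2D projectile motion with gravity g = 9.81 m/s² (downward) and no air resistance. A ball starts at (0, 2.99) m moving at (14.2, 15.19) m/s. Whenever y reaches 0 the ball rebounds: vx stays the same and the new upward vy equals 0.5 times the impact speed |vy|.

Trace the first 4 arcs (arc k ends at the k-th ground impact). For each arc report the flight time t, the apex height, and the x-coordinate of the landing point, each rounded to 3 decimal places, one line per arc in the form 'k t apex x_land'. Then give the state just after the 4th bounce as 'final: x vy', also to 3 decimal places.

Arc 1: start y=2.990, vy=15.190 → t=3.283, apex=14.750, x_land=46.612, impact vy=-17.012
  bounce: vy ← 0.5·17.012 = 8.506
Arc 2: start y=0.000, vy=8.506 → t=1.734, apex=3.688, x_land=71.237, impact vy=-8.506
  bounce: vy ← 0.5·8.506 = 4.253
Arc 3: start y=0.000, vy=4.253 → t=0.867, apex=0.922, x_land=83.549, impact vy=-4.253
  bounce: vy ← 0.5·4.253 = 2.126
Arc 4: start y=0.000, vy=2.126 → t=0.434, apex=0.230, x_land=89.705, impact vy=-2.126
  bounce: vy ← 0.5·2.126 = 1.063

1 3.283 14.750 46.612
2 1.734 3.688 71.237
3 0.867 0.922 83.549
4 0.434 0.230 89.705
final: 89.705 1.063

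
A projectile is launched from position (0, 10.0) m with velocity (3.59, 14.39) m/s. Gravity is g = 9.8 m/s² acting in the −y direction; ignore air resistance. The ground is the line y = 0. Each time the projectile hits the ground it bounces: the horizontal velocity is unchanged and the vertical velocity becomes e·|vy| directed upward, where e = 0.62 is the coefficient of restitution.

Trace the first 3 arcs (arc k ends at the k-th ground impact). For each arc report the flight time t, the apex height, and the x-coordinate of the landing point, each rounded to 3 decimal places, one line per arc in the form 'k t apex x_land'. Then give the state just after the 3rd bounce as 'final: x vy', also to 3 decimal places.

Arc 1: start y=10.000, vy=14.390 → t=3.517, apex=20.565, x_land=12.626, impact vy=-20.077
  bounce: vy ← 0.62·20.077 = 12.448
Arc 2: start y=0.000, vy=12.448 → t=2.540, apex=7.905, x_land=21.746, impact vy=-12.448
  bounce: vy ← 0.62·12.448 = 7.717
Arc 3: start y=0.000, vy=7.717 → t=1.575, apex=3.039, x_land=27.400, impact vy=-7.717
  bounce: vy ← 0.62·7.717 = 4.785

1 3.517 20.565 12.626
2 2.540 7.905 21.746
3 1.575 3.039 27.400
final: 27.400 4.785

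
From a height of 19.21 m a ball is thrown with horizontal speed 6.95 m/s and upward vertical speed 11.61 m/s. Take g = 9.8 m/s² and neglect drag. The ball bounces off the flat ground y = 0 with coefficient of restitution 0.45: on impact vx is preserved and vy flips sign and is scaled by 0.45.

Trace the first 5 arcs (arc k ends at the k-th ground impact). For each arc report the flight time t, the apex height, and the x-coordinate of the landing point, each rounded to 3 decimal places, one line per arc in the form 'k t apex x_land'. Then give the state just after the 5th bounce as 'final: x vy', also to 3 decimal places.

Arc 1: start y=19.210, vy=11.610 → t=3.492, apex=26.087, x_land=24.270, impact vy=-22.612
  bounce: vy ← 0.45·22.612 = 10.175
Arc 2: start y=0.000, vy=10.175 → t=2.077, apex=5.283, x_land=38.702, impact vy=-10.175
  bounce: vy ← 0.45·10.175 = 4.579
Arc 3: start y=0.000, vy=4.579 → t=0.934, apex=1.070, x_land=45.197, impact vy=-4.579
  bounce: vy ← 0.45·4.579 = 2.061
Arc 4: start y=0.000, vy=2.061 → t=0.421, apex=0.217, x_land=48.120, impact vy=-2.061
  bounce: vy ← 0.45·2.061 = 0.927
Arc 5: start y=0.000, vy=0.927 → t=0.189, apex=0.044, x_land=49.435, impact vy=-0.927
  bounce: vy ← 0.45·0.927 = 0.417

1 3.492 26.087 24.270
2 2.077 5.283 38.702
3 0.934 1.070 45.197
4 0.421 0.217 48.120
5 0.189 0.044 49.435
final: 49.435 0.417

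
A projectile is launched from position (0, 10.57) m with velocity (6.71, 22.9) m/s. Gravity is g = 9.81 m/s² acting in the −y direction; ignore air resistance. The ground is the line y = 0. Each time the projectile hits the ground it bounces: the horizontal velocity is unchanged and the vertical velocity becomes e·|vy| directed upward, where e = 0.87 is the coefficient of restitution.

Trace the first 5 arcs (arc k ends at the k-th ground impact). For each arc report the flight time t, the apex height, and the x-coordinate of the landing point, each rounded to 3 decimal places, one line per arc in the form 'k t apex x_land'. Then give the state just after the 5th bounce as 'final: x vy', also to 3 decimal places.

1 5.092 37.298 34.167
2 4.798 28.231 66.362
3 4.174 21.368 94.373
4 3.632 16.174 118.741
5 3.160 12.242 139.942
final: 139.942 13.483

Arc 1: start y=10.570, vy=22.900 → t=5.092, apex=37.298, x_land=34.167, impact vy=-27.052
  bounce: vy ← 0.87·27.052 = 23.535
Arc 2: start y=0.000, vy=23.535 → t=4.798, apex=28.231, x_land=66.362, impact vy=-23.535
  bounce: vy ← 0.87·23.535 = 20.475
Arc 3: start y=0.000, vy=20.475 → t=4.174, apex=21.368, x_land=94.373, impact vy=-20.475
  bounce: vy ← 0.87·20.475 = 17.814
Arc 4: start y=0.000, vy=17.814 → t=3.632, apex=16.174, x_land=118.741, impact vy=-17.814
  bounce: vy ← 0.87·17.814 = 15.498
Arc 5: start y=0.000, vy=15.498 → t=3.160, apex=12.242, x_land=139.942, impact vy=-15.498
  bounce: vy ← 0.87·15.498 = 13.483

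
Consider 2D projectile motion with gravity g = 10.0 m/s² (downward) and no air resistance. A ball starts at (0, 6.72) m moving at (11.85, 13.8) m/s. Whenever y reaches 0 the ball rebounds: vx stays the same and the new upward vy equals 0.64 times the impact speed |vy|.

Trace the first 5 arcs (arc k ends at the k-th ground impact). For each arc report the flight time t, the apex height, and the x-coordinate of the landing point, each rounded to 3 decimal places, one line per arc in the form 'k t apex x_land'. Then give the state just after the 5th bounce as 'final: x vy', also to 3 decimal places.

Arc 1: start y=6.720, vy=13.800 → t=3.182, apex=16.242, x_land=37.711, impact vy=-18.023
  bounce: vy ← 0.64·18.023 = 11.535
Arc 2: start y=0.000, vy=11.535 → t=2.307, apex=6.653, x_land=65.048, impact vy=-11.535
  bounce: vy ← 0.64·11.535 = 7.382
Arc 3: start y=0.000, vy=7.382 → t=1.476, apex=2.725, x_land=82.545, impact vy=-7.382
  bounce: vy ← 0.64·7.382 = 4.725
Arc 4: start y=0.000, vy=4.725 → t=0.945, apex=1.116, x_land=93.742, impact vy=-4.725
  bounce: vy ← 0.64·4.725 = 3.024
Arc 5: start y=0.000, vy=3.024 → t=0.605, apex=0.457, x_land=100.909, impact vy=-3.024
  bounce: vy ← 0.64·3.024 = 1.935

1 3.182 16.242 37.711
2 2.307 6.653 65.048
3 1.476 2.725 82.545
4 0.945 1.116 93.742
5 0.605 0.457 100.909
final: 100.909 1.935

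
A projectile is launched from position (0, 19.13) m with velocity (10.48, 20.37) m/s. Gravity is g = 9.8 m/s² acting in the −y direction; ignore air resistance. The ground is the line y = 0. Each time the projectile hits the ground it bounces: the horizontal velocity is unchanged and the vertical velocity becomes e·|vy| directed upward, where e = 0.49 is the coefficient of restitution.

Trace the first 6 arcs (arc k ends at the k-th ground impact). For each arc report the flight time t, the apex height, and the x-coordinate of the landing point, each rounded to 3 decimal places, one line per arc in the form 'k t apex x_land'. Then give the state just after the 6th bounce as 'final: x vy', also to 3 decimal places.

1 4.946 40.300 51.838
2 2.810 9.676 81.292
3 1.377 2.323 95.725
4 0.675 0.558 102.797
5 0.331 0.134 106.262
6 0.162 0.032 107.960
final: 107.960 0.389

Arc 1: start y=19.130, vy=20.370 → t=4.946, apex=40.300, x_land=51.838, impact vy=-28.105
  bounce: vy ← 0.49·28.105 = 13.771
Arc 2: start y=0.000, vy=13.771 → t=2.810, apex=9.676, x_land=81.292, impact vy=-13.771
  bounce: vy ← 0.49·13.771 = 6.748
Arc 3: start y=0.000, vy=6.748 → t=1.377, apex=2.323, x_land=95.725, impact vy=-6.748
  bounce: vy ← 0.49·6.748 = 3.307
Arc 4: start y=0.000, vy=3.307 → t=0.675, apex=0.558, x_land=102.797, impact vy=-3.307
  bounce: vy ← 0.49·3.307 = 1.620
Arc 5: start y=0.000, vy=1.620 → t=0.331, apex=0.134, x_land=106.262, impact vy=-1.620
  bounce: vy ← 0.49·1.620 = 0.794
Arc 6: start y=0.000, vy=0.794 → t=0.162, apex=0.032, x_land=107.960, impact vy=-0.794
  bounce: vy ← 0.49·0.794 = 0.389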